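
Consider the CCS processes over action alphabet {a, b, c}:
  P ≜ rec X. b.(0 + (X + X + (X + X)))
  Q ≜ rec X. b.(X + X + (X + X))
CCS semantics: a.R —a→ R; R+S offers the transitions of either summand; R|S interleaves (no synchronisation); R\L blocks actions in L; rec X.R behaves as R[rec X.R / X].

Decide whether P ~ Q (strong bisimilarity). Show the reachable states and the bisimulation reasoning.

P's transition system — 2 states:
  u0 = rec X. b.(0 + (X + X + (X + X))) → --b--▸ u1
  u1 = 0 + ((rec X. b.(0 + (X + X + (X + X)))) + (rec X. b.(0 + (X + X + (X + X)))) + ((rec X. b.(0 + (X + X + (X + X)))) + (rec X. b.(0 + (X + X + (X + X)))))) → --b--▸ u1
Q's transition system — 2 states:
  v0 = rec X. b.(X + X + (X + X)) → --b--▸ v1
  v1 = (rec X. b.(X + X + (X + X))) + (rec X. b.(X + X + (X + X))) + ((rec X. b.(X + X + (X + X))) + (rec X. b.(X + X + (X + X)))) → --b--▸ v1
Bisimilarity quotient blocks:
  B0 = {u0, u1, v0, v1}
u0 ∈ B0, v0 ∈ B0 → same block

YES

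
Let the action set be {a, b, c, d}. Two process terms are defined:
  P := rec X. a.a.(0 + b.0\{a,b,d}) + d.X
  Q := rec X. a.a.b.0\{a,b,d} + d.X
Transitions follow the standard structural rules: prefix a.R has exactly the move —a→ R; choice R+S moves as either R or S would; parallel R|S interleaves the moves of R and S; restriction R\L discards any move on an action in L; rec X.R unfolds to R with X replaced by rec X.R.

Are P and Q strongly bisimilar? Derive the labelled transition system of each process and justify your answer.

P ~ Q

LTS(P): 4 reachable states
  p0 = rec X. a.a.(0 + b.0\{a,b,d}) + d.X :: =a=> p1, =d=> p0
  p1 = a.(0 + b.0\{a,b,d}) :: =a=> p2
  p2 = 0 + b.0\{a,b,d} :: =b=> p3
  p3 = 0\{a,b,d} :: ∅
LTS(Q): 4 reachable states
  q0 = rec X. a.a.b.0\{a,b,d} + d.X :: =a=> q1, =d=> q0
  q1 = a.b.0\{a,b,d} :: =a=> q2
  q2 = b.0\{a,b,d} :: =b=> q3
  q3 = 0\{a,b,d} :: ∅
Bisimilarity quotient blocks:
  B0 = {p0, q0}
  B1 = {p1, q1}
  B2 = {p2, q2}
  B3 = {p3, q3}
p0 ∈ B0, q0 ∈ B0 → same block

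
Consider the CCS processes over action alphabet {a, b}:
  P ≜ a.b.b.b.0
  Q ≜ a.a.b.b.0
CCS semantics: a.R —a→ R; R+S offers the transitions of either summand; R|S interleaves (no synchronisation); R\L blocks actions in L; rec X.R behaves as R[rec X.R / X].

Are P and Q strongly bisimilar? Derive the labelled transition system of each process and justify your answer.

LTS(P): 5 reachable states
  p0 = a.b.b.b.0 has moves —a→ p1
  p1 = b.b.b.0 has moves —b→ p2
  p2 = b.b.0 has moves —b→ p3
  p3 = b.0 has moves —b→ p4
  p4 = 0 has moves stopped
LTS(Q): 5 reachable states
  q0 = a.a.b.b.0 has moves —a→ q1
  q1 = a.b.b.0 has moves —a→ q2
  q2 = b.b.0 has moves —b→ q3
  q3 = b.0 has moves —b→ q4
  q4 = 0 has moves stopped
Coarsest stable partition (strong bisimilarity classes):
  B0 = {p0}
  B1 = {p1}
  B2 = {p2, q2}
  B3 = {p3, q3}
  B4 = {p4, q4}
  B5 = {q0}
  B6 = {q1}
p0 ∈ B0, q0 ∈ B5 → different blocks

NO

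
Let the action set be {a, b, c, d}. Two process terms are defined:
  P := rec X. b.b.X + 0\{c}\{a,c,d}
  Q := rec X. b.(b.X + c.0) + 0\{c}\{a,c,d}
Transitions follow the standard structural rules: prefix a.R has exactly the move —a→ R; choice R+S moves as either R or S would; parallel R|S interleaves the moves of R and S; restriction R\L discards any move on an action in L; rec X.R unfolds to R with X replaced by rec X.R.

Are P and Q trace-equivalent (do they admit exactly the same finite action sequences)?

trace-distinct — witness ⟨bc⟩

LTS(P): 2 reachable states
  p0 = rec X. b.b.X + 0\{c}\{a,c,d} ⊢ -b-> p1
  p1 = b.(rec X. b.b.X + 0\{c}\{a,c,d}) ⊢ -b-> p0
LTS(Q): 3 reachable states
  q0 = rec X. b.(b.X + c.0) + 0\{c}\{a,c,d} ⊢ -b-> q1
  q1 = b.(rec X. b.(b.X + c.0) + 0\{c}\{a,c,d}) + c.0 ⊢ -b-> q0, -c-> q2
  q2 = 0 ⊢ (no moves)
Run σ = ⟨bc⟩ on Q: start {q0}
  step 1 (b): {q1}
  step 2 (c): {q2}
  Q completes σ.
Run σ = ⟨bc⟩ on P: start {p0}
  step 1 (b): {p1}
  step 2 (c): ∅ (P stuck)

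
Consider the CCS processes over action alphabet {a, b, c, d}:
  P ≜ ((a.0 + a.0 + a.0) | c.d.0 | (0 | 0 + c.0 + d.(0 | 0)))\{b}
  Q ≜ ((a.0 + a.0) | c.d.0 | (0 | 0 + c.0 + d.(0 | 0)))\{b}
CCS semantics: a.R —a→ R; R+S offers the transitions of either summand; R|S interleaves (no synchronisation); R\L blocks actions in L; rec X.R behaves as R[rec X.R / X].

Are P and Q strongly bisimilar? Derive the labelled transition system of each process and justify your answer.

LTS(P): 18 reachable states
  p0 = ((a.0 + a.0 + a.0) | c.d.0 | (0 | 0 + c.0 + d.(0 | 0)))\{b} has moves —a→ p1, —c→ p2, —c→ p3, —d→ p4
  p1 = (0 | c.d.0 | (0 | 0 + c.0 + d.(0 | 0)))\{b} has moves —c→ p5, —c→ p6, —d→ p7
  p2 = ((a.0 + a.0 + a.0) | c.d.0 | 0)\{b} has moves —a→ p5, —c→ p8
  p3 = ((a.0 + a.0 + a.0) | d.0 | (0 | 0 + c.0 + d.(0 | 0)))\{b} has moves —a→ p6, —c→ p8, —d→ p10, —d→ p9
  p4 = ((a.0 + a.0 + a.0) | c.d.0 | (0 | 0))\{b} has moves —a→ p7, —c→ p10
  p5 = (0 | c.d.0 | 0)\{b} has moves —c→ p11
  p6 = (0 | d.0 | (0 | 0 + c.0 + d.(0 | 0)))\{b} has moves —c→ p11, —d→ p12, —d→ p13
  p7 = (0 | c.d.0 | (0 | 0))\{b} has moves —c→ p13
  p8 = ((a.0 + a.0 + a.0) | d.0 | 0)\{b} has moves —a→ p11, —d→ p14
  p9 = ((a.0 + a.0 + a.0) | 0 | (0 | 0 + c.0 + d.(0 | 0)))\{b} has moves —a→ p12, —c→ p14, —d→ p15
  p10 = ((a.0 + a.0 + a.0) | d.0 | (0 | 0))\{b} has moves —a→ p13, —d→ p15
  p11 = (0 | d.0 | 0)\{b} has moves —d→ p16
  p12 = (0 | 0 | (0 | 0 + c.0 + d.(0 | 0)))\{b} has moves —c→ p16, —d→ p17
  p13 = (0 | d.0 | (0 | 0))\{b} has moves —d→ p17
  p14 = ((a.0 + a.0 + a.0) | 0 | 0)\{b} has moves —a→ p16
  p15 = ((a.0 + a.0 + a.0) | 0 | (0 | 0))\{b} has moves —a→ p17
  p16 = (0 | 0 | 0)\{b} has moves stopped
  p17 = (0 | 0 | (0 | 0))\{b} has moves stopped
LTS(Q): 18 reachable states
  q0 = ((a.0 + a.0) | c.d.0 | (0 | 0 + c.0 + d.(0 | 0)))\{b} has moves —a→ q1, —c→ q2, —c→ q3, —d→ q4
  q1 = (0 | c.d.0 | (0 | 0 + c.0 + d.(0 | 0)))\{b} has moves —c→ q5, —c→ q6, —d→ q7
  q2 = ((a.0 + a.0) | c.d.0 | 0)\{b} has moves —a→ q5, —c→ q8
  q3 = ((a.0 + a.0) | d.0 | (0 | 0 + c.0 + d.(0 | 0)))\{b} has moves —a→ q6, —c→ q8, —d→ q10, —d→ q9
  q4 = ((a.0 + a.0) | c.d.0 | (0 | 0))\{b} has moves —a→ q7, —c→ q10
  q5 = (0 | c.d.0 | 0)\{b} has moves —c→ q11
  q6 = (0 | d.0 | (0 | 0 + c.0 + d.(0 | 0)))\{b} has moves —c→ q11, —d→ q12, —d→ q13
  q7 = (0 | c.d.0 | (0 | 0))\{b} has moves —c→ q13
  q8 = ((a.0 + a.0) | d.0 | 0)\{b} has moves —a→ q11, —d→ q14
  q9 = ((a.0 + a.0) | 0 | (0 | 0 + c.0 + d.(0 | 0)))\{b} has moves —a→ q12, —c→ q14, —d→ q15
  q10 = ((a.0 + a.0) | d.0 | (0 | 0))\{b} has moves —a→ q13, —d→ q15
  q11 = (0 | d.0 | 0)\{b} has moves —d→ q16
  q12 = (0 | 0 | (0 | 0 + c.0 + d.(0 | 0)))\{b} has moves —c→ q16, —d→ q17
  q13 = (0 | d.0 | (0 | 0))\{b} has moves —d→ q17
  q14 = ((a.0 + a.0) | 0 | 0)\{b} has moves —a→ q16
  q15 = ((a.0 + a.0) | 0 | (0 | 0))\{b} has moves —a→ q17
  q16 = (0 | 0 | 0)\{b} has moves stopped
  q17 = (0 | 0 | (0 | 0))\{b} has moves stopped
Coarsest stable partition (strong bisimilarity classes):
  B0 = {p0, q0}
  B1 = {p2, p4, q2, q4}
  B2 = {p10, p8, q10, q8}
  B3 = {p14, p15, q14, q15}
  B4 = {p16, p17, q16, q17}
  B5 = {p11, p13, q11, q13}
  B6 = {p5, p7, q5, q7}
  B7 = {p1, q1}
  B8 = {p6, q6}
  B9 = {p12, q12}
  B10 = {p3, q3}
  B11 = {p9, q9}
p0 ∈ B0, q0 ∈ B0 → same block

bisimilar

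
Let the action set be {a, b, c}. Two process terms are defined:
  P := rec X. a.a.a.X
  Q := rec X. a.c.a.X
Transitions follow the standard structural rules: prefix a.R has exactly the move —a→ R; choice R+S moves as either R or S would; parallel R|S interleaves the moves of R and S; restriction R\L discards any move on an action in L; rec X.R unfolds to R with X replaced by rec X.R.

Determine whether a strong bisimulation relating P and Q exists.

LTS(P): 3 reachable states
  u0 = rec X. a.a.a.X ⊢ —a→ u1
  u1 = a.a.(rec X. a.a.a.X) ⊢ —a→ u2
  u2 = a.(rec X. a.a.a.X) ⊢ —a→ u0
LTS(Q): 3 reachable states
  v0 = rec X. a.c.a.X ⊢ —a→ v1
  v1 = c.a.(rec X. a.c.a.X) ⊢ —c→ v2
  v2 = a.(rec X. a.c.a.X) ⊢ —a→ v0
Bisimilarity quotient blocks:
  B0 = {u0, u1, u2}
  B1 = {v0}
  B2 = {v1}
  B3 = {v2}
u0 ∈ B0, v0 ∈ B1 → different blocks

P ≁ Q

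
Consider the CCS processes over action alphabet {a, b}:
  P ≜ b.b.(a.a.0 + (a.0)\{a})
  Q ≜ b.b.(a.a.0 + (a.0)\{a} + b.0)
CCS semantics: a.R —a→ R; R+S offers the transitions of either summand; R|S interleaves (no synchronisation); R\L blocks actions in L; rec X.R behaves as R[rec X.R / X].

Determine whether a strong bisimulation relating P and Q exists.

LTS(P): 5 reachable states
  u0 = b.b.(a.a.0 + (a.0)\{a}) ⊢ -b-> u1
  u1 = b.(a.a.0 + (a.0)\{a}) ⊢ -b-> u2
  u2 = a.a.0 + (a.0)\{a} ⊢ -a-> u3
  u3 = a.0 ⊢ -a-> u4
  u4 = 0 ⊢ ∅
LTS(Q): 5 reachable states
  v0 = b.b.(a.a.0 + (a.0)\{a} + b.0) ⊢ -b-> v1
  v1 = b.(a.a.0 + (a.0)\{a} + b.0) ⊢ -b-> v2
  v2 = a.a.0 + (a.0)\{a} + b.0 ⊢ -a-> v3, -b-> v4
  v3 = a.0 ⊢ -a-> v4
  v4 = 0 ⊢ ∅
Coarsest stable partition (strong bisimilarity classes):
  B0 = {u0}
  B1 = {u1}
  B2 = {u2}
  B3 = {u3, v3}
  B4 = {u4, v4}
  B5 = {v0}
  B6 = {v1}
  B7 = {v2}
u0 ∈ B0, v0 ∈ B5 → different blocks

NO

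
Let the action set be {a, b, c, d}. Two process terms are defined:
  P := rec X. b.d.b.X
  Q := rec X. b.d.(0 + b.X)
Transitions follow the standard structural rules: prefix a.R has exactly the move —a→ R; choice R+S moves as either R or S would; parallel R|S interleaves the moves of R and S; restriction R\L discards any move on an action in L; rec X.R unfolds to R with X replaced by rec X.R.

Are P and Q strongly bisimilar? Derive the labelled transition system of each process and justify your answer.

YES

LTS(P): 3 reachable states
  u0 = rec X. b.d.b.X has moves --b--▸ u1
  u1 = d.b.(rec X. b.d.b.X) has moves --d--▸ u2
  u2 = b.(rec X. b.d.b.X) has moves --b--▸ u0
LTS(Q): 3 reachable states
  v0 = rec X. b.d.(0 + b.X) has moves --b--▸ v1
  v1 = d.(0 + b.(rec X. b.d.(0 + b.X))) has moves --d--▸ v2
  v2 = 0 + b.(rec X. b.d.(0 + b.X)) has moves --b--▸ v0
Bisimilarity quotient blocks:
  B0 = {u0, v0}
  B1 = {u1, v1}
  B2 = {u2, v2}
u0 ∈ B0, v0 ∈ B0 → same block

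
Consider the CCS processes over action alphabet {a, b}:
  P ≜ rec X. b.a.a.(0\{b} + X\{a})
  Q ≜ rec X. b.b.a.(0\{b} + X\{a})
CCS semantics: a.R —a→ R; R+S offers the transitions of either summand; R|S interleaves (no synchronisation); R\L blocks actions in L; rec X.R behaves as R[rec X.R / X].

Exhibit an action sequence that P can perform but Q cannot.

Reachable graph of P (5 states):
  s0 = rec X. b.a.a.(0\{b} + X\{a}) → —b→ s1
  s1 = a.a.(0\{b} + (rec X. b.a.a.(0\{b} + X\{a}))\{a}) → —a→ s2
  s2 = a.(0\{b} + (rec X. b.a.a.(0\{b} + X\{a}))\{a}) → —a→ s3
  s3 = 0\{b} + (rec X. b.a.a.(0\{b} + X\{a}))\{a} → —b→ s4
  s4 = (a.a.(0\{b} + (rec X. b.a.a.(0\{b} + X\{a}))\{a}))\{a} → deadlocked
Reachable graph of Q (6 states):
  t0 = rec X. b.b.a.(0\{b} + X\{a}) → —b→ t1
  t1 = b.a.(0\{b} + (rec X. b.b.a.(0\{b} + X\{a}))\{a}) → —b→ t2
  t2 = a.(0\{b} + (rec X. b.b.a.(0\{b} + X\{a}))\{a}) → —a→ t3
  t3 = 0\{b} + (rec X. b.b.a.(0\{b} + X\{a}))\{a} → —b→ t4
  t4 = (b.a.(0\{b} + (rec X. b.b.a.(0\{b} + X\{a}))\{a}))\{a} → —b→ t5
  t5 = (a.(0\{b} + (rec X. b.b.a.(0\{b} + X\{a}))\{a}))\{a} → deadlocked
Run σ = ⟨ba⟩ on P: start {s0}
  after b @ step 1: {s1}
  after a @ step 2: {s2}
  — P admits the full trace.
Run σ = ⟨ba⟩ on Q: start {t0}
  after b @ step 1: {t1}
  after a @ step 2: no successor for Q

ba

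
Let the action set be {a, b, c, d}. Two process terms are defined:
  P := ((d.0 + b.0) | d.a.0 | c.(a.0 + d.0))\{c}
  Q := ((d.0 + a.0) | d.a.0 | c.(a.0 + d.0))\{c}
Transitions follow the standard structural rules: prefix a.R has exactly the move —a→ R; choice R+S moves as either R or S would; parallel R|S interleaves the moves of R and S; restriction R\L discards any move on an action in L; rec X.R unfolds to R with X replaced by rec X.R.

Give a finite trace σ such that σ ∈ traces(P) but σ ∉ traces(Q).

b

LTS(P): 6 reachable states
  u0 = ((d.0 + b.0) | d.a.0 | c.(a.0 + d.0))\{c} :: --b--▸ u1, --d--▸ u1, --d--▸ u2
  u1 = (0 | d.a.0 | c.(a.0 + d.0))\{c} :: --d--▸ u3
  u2 = ((d.0 + b.0) | a.0 | c.(a.0 + d.0))\{c} :: --a--▸ u4, --b--▸ u3, --d--▸ u3
  u3 = (0 | a.0 | c.(a.0 + d.0))\{c} :: --a--▸ u5
  u4 = ((d.0 + b.0) | 0 | c.(a.0 + d.0))\{c} :: --b--▸ u5, --d--▸ u5
  u5 = (0 | 0 | c.(a.0 + d.0))\{c} :: ∅
LTS(Q): 6 reachable states
  v0 = ((d.0 + a.0) | d.a.0 | c.(a.0 + d.0))\{c} :: --a--▸ v1, --d--▸ v1, --d--▸ v2
  v1 = (0 | d.a.0 | c.(a.0 + d.0))\{c} :: --d--▸ v3
  v2 = ((d.0 + a.0) | a.0 | c.(a.0 + d.0))\{c} :: --a--▸ v3, --a--▸ v4, --d--▸ v3
  v3 = (0 | a.0 | c.(a.0 + d.0))\{c} :: --a--▸ v5
  v4 = ((d.0 + a.0) | 0 | c.(a.0 + d.0))\{c} :: --a--▸ v5, --d--▸ v5
  v5 = (0 | 0 | c.(a.0 + d.0))\{c} :: ∅
Trace ⟨b⟩ through P, begin at {u0}:
  after b @ step 1: {u1}
  — P admits the full trace.
Trace ⟨b⟩ through Q, begin at {v0}:
  after b @ step 1: ∅  — Q cannot continue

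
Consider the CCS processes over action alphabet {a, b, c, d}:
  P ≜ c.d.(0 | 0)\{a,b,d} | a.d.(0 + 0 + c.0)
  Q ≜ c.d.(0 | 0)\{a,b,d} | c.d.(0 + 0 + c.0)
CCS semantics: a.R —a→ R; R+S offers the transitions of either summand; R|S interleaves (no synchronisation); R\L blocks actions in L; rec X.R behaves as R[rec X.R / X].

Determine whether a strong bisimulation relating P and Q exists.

P ≁ Q

P's transition system — 12 states:
  m0 = c.d.(0 | 0)\{a,b,d} | a.d.(0 + 0 + c.0) :: --a--▸ m1, --c--▸ m2
  m1 = c.d.(0 | 0)\{a,b,d} | d.(0 + 0 + c.0) :: --c--▸ m3, --d--▸ m4
  m2 = d.(0 | 0)\{a,b,d} | a.d.(0 + 0 + c.0) :: --a--▸ m3, --d--▸ m5
  m3 = d.(0 | 0)\{a,b,d} | d.(0 + 0 + c.0) :: --d--▸ m6, --d--▸ m7
  m4 = c.d.(0 | 0)\{a,b,d} | (0 + 0 + c.0) :: --c--▸ m7, --c--▸ m8
  m5 = (0 | 0)\{a,b,d} | a.d.(0 + 0 + c.0) :: --a--▸ m6
  m6 = (0 | 0)\{a,b,d} | d.(0 + 0 + c.0) :: --d--▸ m9
  m7 = d.(0 | 0)\{a,b,d} | (0 + 0 + c.0) :: --c--▸ m10, --d--▸ m9
  m8 = c.d.(0 | 0)\{a,b,d} | 0 :: --c--▸ m10
  m9 = (0 | 0)\{a,b,d} | (0 + 0 + c.0) :: --c--▸ m11
  m10 = d.(0 | 0)\{a,b,d} | 0 :: --d--▸ m11
  m11 = (0 | 0)\{a,b,d} | 0 :: stopped
Q's transition system — 12 states:
  n0 = c.d.(0 | 0)\{a,b,d} | c.d.(0 + 0 + c.0) :: --c--▸ n1, --c--▸ n2
  n1 = c.d.(0 | 0)\{a,b,d} | d.(0 + 0 + c.0) :: --c--▸ n3, --d--▸ n4
  n2 = d.(0 | 0)\{a,b,d} | c.d.(0 + 0 + c.0) :: --c--▸ n3, --d--▸ n5
  n3 = d.(0 | 0)\{a,b,d} | d.(0 + 0 + c.0) :: --d--▸ n6, --d--▸ n7
  n4 = c.d.(0 | 0)\{a,b,d} | (0 + 0 + c.0) :: --c--▸ n7, --c--▸ n8
  n5 = (0 | 0)\{a,b,d} | c.d.(0 + 0 + c.0) :: --c--▸ n6
  n6 = (0 | 0)\{a,b,d} | d.(0 + 0 + c.0) :: --d--▸ n9
  n7 = d.(0 | 0)\{a,b,d} | (0 + 0 + c.0) :: --c--▸ n10, --d--▸ n9
  n8 = c.d.(0 | 0)\{a,b,d} | 0 :: --c--▸ n10
  n9 = (0 | 0)\{a,b,d} | (0 + 0 + c.0) :: --c--▸ n11
  n10 = d.(0 | 0)\{a,b,d} | 0 :: --d--▸ n11
  n11 = (0 | 0)\{a,b,d} | 0 :: stopped
Partition-refinement fixed point:
  B0 = {m0}
  B1 = {m1, n1}
  B2 = {m4, n4}
  B3 = {m8, n8}
  B4 = {m10, n10}
  B5 = {m11, n11}
  B6 = {m7, n7}
  B7 = {m9, n9}
  B8 = {m3, n3}
  B9 = {m6, n6}
  B10 = {m2}
  B11 = {m5}
  B12 = {n0}
  B13 = {n2}
  B14 = {n5}
m0 ∈ B0, n0 ∈ B12 → different blocks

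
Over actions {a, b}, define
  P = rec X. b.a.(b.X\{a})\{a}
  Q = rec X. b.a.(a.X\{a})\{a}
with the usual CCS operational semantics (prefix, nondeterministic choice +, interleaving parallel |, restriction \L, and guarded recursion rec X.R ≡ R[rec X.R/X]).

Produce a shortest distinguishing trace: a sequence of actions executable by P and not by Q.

bab

LTS(P): 5 reachable states
  u0 = rec X. b.a.(b.X\{a})\{a} :: -b-> u1
  u1 = a.(b.(rec X. b.a.(b.X\{a})\{a})\{a})\{a} :: -a-> u2
  u2 = (b.(rec X. b.a.(b.X\{a})\{a})\{a})\{a} :: -b-> u3
  u3 = (rec X. b.a.(b.X\{a})\{a})\{a}\{a} :: -b-> u4
  u4 = (a.(b.(rec X. b.a.(b.X\{a})\{a})\{a})\{a})\{a}\{a} :: ·
LTS(Q): 3 reachable states
  v0 = rec X. b.a.(a.X\{a})\{a} :: -b-> v1
  v1 = a.(a.(rec X. b.a.(a.X\{a})\{a})\{a})\{a} :: -a-> v2
  v2 = (a.(rec X. b.a.(a.X\{a})\{a})\{a})\{a} :: ·
Trace ⟨bab⟩ through P, begin at {u0}:
  step 1 (b): {u1}
  step 2 (a): {u2}
  step 3 (b): {u3}
  ✓ P
Trace ⟨bab⟩ through Q, begin at {v0}:
  step 1 (b): {v1}
  step 2 (a): {v2}
  step 3 (b): ∅  — Q cannot continue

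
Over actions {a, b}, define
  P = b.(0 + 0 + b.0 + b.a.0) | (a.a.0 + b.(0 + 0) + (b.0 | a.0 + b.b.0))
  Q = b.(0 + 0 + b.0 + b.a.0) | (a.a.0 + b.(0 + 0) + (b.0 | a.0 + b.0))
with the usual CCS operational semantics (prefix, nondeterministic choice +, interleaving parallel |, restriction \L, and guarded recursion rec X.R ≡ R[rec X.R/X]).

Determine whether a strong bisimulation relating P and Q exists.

LTS(P): 32 reachable states
  m0 = b.(0 + 0 + b.0 + b.a.0) | (a.a.0 + b.(0 + 0) + (b.0 | a.0 + b.b.0)) ⊢ ··a··> m1, ··a··> m2, ··b··> m3, ··b··> m4, ··b··> m5, ··b··> m6
  m1 = b.(0 + 0 + b.0 + b.a.0) | (b.0 | 0) ⊢ ··b··> m7, ··b··> m8
  m2 = b.(0 + 0 + b.0 + b.a.0) | a.0 ⊢ ··a··> m9, ··b··> m10
  m3 = (0 + 0 + b.0 + b.a.0) | (a.a.0 + b.(0 + 0) + (b.0 | a.0 + b.b.0)) ⊢ ··a··> m10, ··a··> m7, ··b··> m11, ··b··> m12, ··b··> m13, ··b··> m14, ··b··> m15
  m4 = b.(0 + 0 + b.0 + b.a.0) | (0 + 0) ⊢ ··b··> m11
  m5 = b.(0 + 0 + b.0 + b.a.0) | (0 | a.0) ⊢ ··a··> m8, ··b··> m12
  m6 = b.(0 + 0 + b.0 + b.a.0) | b.0 ⊢ ··b··> m13, ··b··> m9
  m7 = (0 + 0 + b.0 + b.a.0) | (b.0 | 0) ⊢ ··b··> m16, ··b··> m17, ··b··> m18
  m8 = b.(0 + 0 + b.0 + b.a.0) | (0 | 0) ⊢ ··b··> m16
  m9 = b.(0 + 0 + b.0 + b.a.0) | 0 ⊢ ··b··> m19
  m10 = (0 + 0 + b.0 + b.a.0) | a.0 ⊢ ··a··> m19, ··b··> m20, ··b··> m21
  m11 = (0 + 0 + b.0 + b.a.0) | (0 + 0) ⊢ ··b··> m22, ··b··> m23
  m12 = (0 + 0 + b.0 + b.a.0) | (0 | a.0) ⊢ ··a··> m16, ··b··> m24, ··b··> m25
  m13 = (0 + 0 + b.0 + b.a.0) | b.0 ⊢ ··b··> m19, ··b··> m26, ··b··> m27
  m14 = 0 | (a.a.0 + b.(0 + 0) + (b.0 | a.0 + b.b.0)) ⊢ ··a··> m17, ··a··> m20, ··b··> m22, ··b··> m24, ··b··> m26
  m15 = a.0 | (a.a.0 + b.(0 + 0) + (b.0 | a.0 + b.b.0)) ⊢ ··a··> m14, ··a··> m18, ··a··> m21, ··b··> m23, ··b··> m25, ··b··> m27
  m16 = (0 + 0 + b.0 + b.a.0) | (0 | 0) ⊢ ··b··> m28, ··b··> m29
  m17 = 0 | (b.0 | 0) ⊢ ··b··> m28
  m18 = a.0 | (b.0 | 0) ⊢ ··a··> m17, ··b··> m29
  m19 = (0 + 0 + b.0 + b.a.0) | 0 ⊢ ··b··> m30, ··b··> m31
  m20 = 0 | a.0 ⊢ ··a··> m30
  m21 = a.0 | a.0 ⊢ ··a··> m20, ··a··> m31
  m22 = 0 | (0 + 0) ⊢ ∅
  m23 = a.0 | (0 + 0) ⊢ ··a··> m22
  m24 = 0 | (0 | a.0) ⊢ ··a··> m28
  m25 = a.0 | (0 | a.0) ⊢ ··a··> m24, ··a··> m29
  m26 = 0 | b.0 ⊢ ··b··> m30
  m27 = a.0 | b.0 ⊢ ··a··> m26, ··b··> m31
  m28 = 0 | (0 | 0) ⊢ ∅
  m29 = a.0 | (0 | 0) ⊢ ··a··> m28
  m30 = 0 | 0 ⊢ ∅
  m31 = a.0 | 0 ⊢ ··a··> m30
LTS(Q): 28 reachable states
  n0 = b.(0 + 0 + b.0 + b.a.0) | (a.a.0 + b.(0 + 0) + (b.0 | a.0 + b.0)) ⊢ ··a··> n1, ··a··> n2, ··b··> n3, ··b··> n4, ··b··> n5, ··b··> n6
  n1 = b.(0 + 0 + b.0 + b.a.0) | (b.0 | 0) ⊢ ··b··> n7, ··b··> n8
  n2 = b.(0 + 0 + b.0 + b.a.0) | a.0 ⊢ ··a··> n6, ··b··> n9
  n3 = (0 + 0 + b.0 + b.a.0) | (a.a.0 + b.(0 + 0) + (b.0 | a.0 + b.0)) ⊢ ··a··> n7, ··a··> n9, ··b··> n10, ··b··> n11, ··b··> n12, ··b··> n13, ··b··> n14
  n4 = b.(0 + 0 + b.0 + b.a.0) | (0 + 0) ⊢ ··b··> n10
  n5 = b.(0 + 0 + b.0 + b.a.0) | (0 | a.0) ⊢ ··a··> n8, ··b··> n11
  n6 = b.(0 + 0 + b.0 + b.a.0) | 0 ⊢ ··b··> n12
  n7 = (0 + 0 + b.0 + b.a.0) | (b.0 | 0) ⊢ ··b··> n15, ··b··> n16, ··b··> n17
  n8 = b.(0 + 0 + b.0 + b.a.0) | (0 | 0) ⊢ ··b··> n15
  n9 = (0 + 0 + b.0 + b.a.0) | a.0 ⊢ ··a··> n12, ··b··> n18, ··b··> n19
  n10 = (0 + 0 + b.0 + b.a.0) | (0 + 0) ⊢ ··b··> n20, ··b··> n21
  n11 = (0 + 0 + b.0 + b.a.0) | (0 | a.0) ⊢ ··a··> n15, ··b··> n22, ··b··> n23
  n12 = (0 + 0 + b.0 + b.a.0) | 0 ⊢ ··b··> n24, ··b··> n25
  n13 = 0 | (a.a.0 + b.(0 + 0) + (b.0 | a.0 + b.0)) ⊢ ··a··> n16, ··a··> n18, ··b··> n20, ··b··> n22, ··b··> n24
  n14 = a.0 | (a.a.0 + b.(0 + 0) + (b.0 | a.0 + b.0)) ⊢ ··a··> n13, ··a··> n17, ··a··> n19, ··b··> n21, ··b··> n23, ··b··> n25
  n15 = (0 + 0 + b.0 + b.a.0) | (0 | 0) ⊢ ··b··> n26, ··b··> n27
  n16 = 0 | (b.0 | 0) ⊢ ··b··> n26
  n17 = a.0 | (b.0 | 0) ⊢ ··a··> n16, ··b··> n27
  n18 = 0 | a.0 ⊢ ··a··> n24
  n19 = a.0 | a.0 ⊢ ··a··> n18, ··a··> n25
  n20 = 0 | (0 + 0) ⊢ ∅
  n21 = a.0 | (0 + 0) ⊢ ··a··> n20
  n22 = 0 | (0 | a.0) ⊢ ··a··> n26
  n23 = a.0 | (0 | a.0) ⊢ ··a··> n22, ··a··> n27
  n24 = 0 | 0 ⊢ ∅
  n25 = a.0 | 0 ⊢ ··a··> n24
  n26 = 0 | (0 | 0) ⊢ ∅
  n27 = a.0 | (0 | 0) ⊢ ··a··> n26
Bisimilarity quotient blocks:
  B0 = {m0}
  B1 = {m4, m8, m9, n4, n6, n8}
  B2 = {m11, m16, m19, n10, n12, n15}
  B3 = {m22, m28, m30, n20, n24, n26}
  B4 = {m20, m23, m24, m29, m31, n18, n21, n22, n25, n27}
  B5 = {m2, m5, n2, n5}
  B6 = {m10, m12, n11, n9}
  B7 = {m21, m25, n19, n23}
  B8 = {m1, m6, n1}
  B9 = {m13, m7, n7}
  B10 = {m17, m26, n16}
  B11 = {m18, m27, n17}
  B12 = {m3}
  B13 = {m15}
  B14 = {m14}
  B15 = {n0}
  B16 = {n3}
  B17 = {n14}
  B18 = {n13}
m0 ∈ B0, n0 ∈ B15 → different blocks

NO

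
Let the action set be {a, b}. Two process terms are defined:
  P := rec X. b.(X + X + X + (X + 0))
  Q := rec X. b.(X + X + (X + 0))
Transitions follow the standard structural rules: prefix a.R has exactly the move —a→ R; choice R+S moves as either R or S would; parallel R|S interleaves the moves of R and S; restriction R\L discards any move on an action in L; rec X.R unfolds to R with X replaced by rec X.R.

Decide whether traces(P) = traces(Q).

P's transition system — 2 states:
  s0 = rec X. b.(X + X + X + (X + 0)) | =b=> s1
  s1 = (rec X. b.(X + X + X + (X + 0))) + (rec X. b.(X + X + X + (X + 0))) + (rec X. b.(X + X + X + (X + 0))) + ((rec X. b.(X + X + X + (X + 0))) + 0) | =b=> s1
Q's transition system — 2 states:
  t0 = rec X. b.(X + X + (X + 0)) | =b=> t1
  t1 = (rec X. b.(X + X + (X + 0))) + (rec X. b.(X + X + (X + 0))) + ((rec X. b.(X + X + (X + 0))) + 0) | =b=> t1
Coarsest stable partition (strong bisimilarity classes):
  B0 = {s0, s1, t0, t1}
s0 ∈ B0, t0 ∈ B0 → same block
Bisimilar ⇒ trace-equivalent.

YES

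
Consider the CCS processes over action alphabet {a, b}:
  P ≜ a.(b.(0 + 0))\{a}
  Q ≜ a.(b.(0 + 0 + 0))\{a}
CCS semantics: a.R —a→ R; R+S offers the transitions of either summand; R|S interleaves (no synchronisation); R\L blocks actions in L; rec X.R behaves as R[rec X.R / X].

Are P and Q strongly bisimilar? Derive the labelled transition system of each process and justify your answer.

YES

Reachable graph of P (3 states):
  p0 = a.(b.(0 + 0))\{a} → =a=> p1
  p1 = (b.(0 + 0))\{a} → =b=> p2
  p2 = (0 + 0)\{a} → ·
Reachable graph of Q (3 states):
  q0 = a.(b.(0 + 0 + 0))\{a} → =a=> q1
  q1 = (b.(0 + 0 + 0))\{a} → =b=> q2
  q2 = (0 + 0 + 0)\{a} → ·
Coarsest stable partition (strong bisimilarity classes):
  B0 = {p0, q0}
  B1 = {p1, q1}
  B2 = {p2, q2}
p0 ∈ B0, q0 ∈ B0 → same block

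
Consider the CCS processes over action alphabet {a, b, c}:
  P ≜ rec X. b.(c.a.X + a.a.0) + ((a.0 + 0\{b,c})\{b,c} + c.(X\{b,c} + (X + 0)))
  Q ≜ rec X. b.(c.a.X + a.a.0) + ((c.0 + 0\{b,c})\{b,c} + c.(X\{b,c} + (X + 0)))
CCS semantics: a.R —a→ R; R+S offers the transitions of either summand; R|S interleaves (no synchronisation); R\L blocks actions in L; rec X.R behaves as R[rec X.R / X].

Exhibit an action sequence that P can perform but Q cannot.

LTS(P): 8 reachable states
  s0 = rec X. b.(c.a.X + a.a.0) + ((a.0 + 0\{b,c})\{b,c} + c.(X\{b,c} + (X + 0))) → -a-> s1, -b-> s2, -c-> s3
  s1 = 0\{b,c} → ∅
  s2 = c.a.(rec X. b.(c.a.X + a.a.0) + ((a.0 + 0\{b,c})\{b,c} + c.(X\{b,c} + (X + 0)))) + a.a.0 → -a-> s4, -c-> s5
  s3 = (rec X. b.(c.a.X + a.a.0) + ((a.0 + 0\{b,c})\{b,c} + c.(X\{b,c} + (X + 0))))\{b,c} + ((rec X. b.(c.a.X + a.a.0) + ((a.0 + 0\{b,c})\{b,c} + c.(X\{b,c} + (X + 0)))) + 0) → -a-> s1, -a-> s6, -b-> s2, -c-> s3
  s4 = a.0 → -a-> s7
  s5 = a.(rec X. b.(c.a.X + a.a.0) + ((a.0 + 0\{b,c})\{b,c} + c.(X\{b,c} + (X + 0)))) → -a-> s0
  s6 = 0\{b,c}\{b,c} → ∅
  s7 = 0 → ∅
LTS(Q): 6 reachable states
  t0 = rec X. b.(c.a.X + a.a.0) + ((c.0 + 0\{b,c})\{b,c} + c.(X\{b,c} + (X + 0))) → -b-> t1, -c-> t2
  t1 = c.a.(rec X. b.(c.a.X + a.a.0) + ((c.0 + 0\{b,c})\{b,c} + c.(X\{b,c} + (X + 0)))) + a.a.0 → -a-> t3, -c-> t4
  t2 = (rec X. b.(c.a.X + a.a.0) + ((c.0 + 0\{b,c})\{b,c} + c.(X\{b,c} + (X + 0))))\{b,c} + ((rec X. b.(c.a.X + a.a.0) + ((c.0 + 0\{b,c})\{b,c} + c.(X\{b,c} + (X + 0)))) + 0) → -b-> t1, -c-> t2
  t3 = a.0 → -a-> t5
  t4 = a.(rec X. b.(c.a.X + a.a.0) + ((c.0 + 0\{b,c})\{b,c} + c.(X\{b,c} + (X + 0)))) → -a-> t0
  t5 = 0 → ∅
Run σ = ⟨a⟩ on P: start {s0}
  [1] a ⇒ {s1}
  — P admits the full trace.
Run σ = ⟨a⟩ on Q: start {t0}
  [1] a ⇒ ∅ (Q stuck)

a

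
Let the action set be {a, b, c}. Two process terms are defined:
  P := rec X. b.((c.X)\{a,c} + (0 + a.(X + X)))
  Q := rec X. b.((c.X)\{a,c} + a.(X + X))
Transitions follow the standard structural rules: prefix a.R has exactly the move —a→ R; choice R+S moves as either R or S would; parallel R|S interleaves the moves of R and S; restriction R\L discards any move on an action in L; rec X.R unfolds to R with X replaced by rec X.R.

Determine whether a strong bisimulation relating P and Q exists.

P ~ Q

P's transition system — 3 states:
  s0 = rec X. b.((c.X)\{a,c} + (0 + a.(X + X))) ⊢ —b→ s1
  s1 = (c.(rec X. b.((c.X)\{a,c} + (0 + a.(X + X)))))\{a,c} + (0 + a.((rec X. b.((c.X)\{a,c} + (0 + a.(X + X)))) + (rec X. b.((c.X)\{a,c} + (0 + a.(X + X)))))) ⊢ —a→ s2
  s2 = (rec X. b.((c.X)\{a,c} + (0 + a.(X + X)))) + (rec X. b.((c.X)\{a,c} + (0 + a.(X + X)))) ⊢ —b→ s1
Q's transition system — 3 states:
  t0 = rec X. b.((c.X)\{a,c} + a.(X + X)) ⊢ —b→ t1
  t1 = (c.(rec X. b.((c.X)\{a,c} + a.(X + X))))\{a,c} + a.((rec X. b.((c.X)\{a,c} + a.(X + X))) + (rec X. b.((c.X)\{a,c} + a.(X + X)))) ⊢ —a→ t2
  t2 = (rec X. b.((c.X)\{a,c} + a.(X + X))) + (rec X. b.((c.X)\{a,c} + a.(X + X))) ⊢ —b→ t1
Coarsest stable partition (strong bisimilarity classes):
  B0 = {s0, s2, t0, t2}
  B1 = {s1, t1}
s0 ∈ B0, t0 ∈ B0 → same block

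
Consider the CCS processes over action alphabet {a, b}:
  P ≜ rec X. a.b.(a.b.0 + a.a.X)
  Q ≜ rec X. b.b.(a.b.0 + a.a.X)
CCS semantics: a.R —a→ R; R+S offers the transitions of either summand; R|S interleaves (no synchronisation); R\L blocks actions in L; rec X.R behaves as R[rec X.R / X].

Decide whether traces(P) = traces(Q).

trace-distinct — witness ⟨a⟩

Reachable graph of P (6 states):
  m0 = rec X. a.b.(a.b.0 + a.a.X) → ··a··> m1
  m1 = b.(a.b.0 + a.a.(rec X. a.b.(a.b.0 + a.a.X))) → ··b··> m2
  m2 = a.b.0 + a.a.(rec X. a.b.(a.b.0 + a.a.X)) → ··a··> m3, ··a··> m4
  m3 = a.(rec X. a.b.(a.b.0 + a.a.X)) → ··a··> m0
  m4 = b.0 → ··b··> m5
  m5 = 0 → stopped
Reachable graph of Q (6 states):
  n0 = rec X. b.b.(a.b.0 + a.a.X) → ··b··> n1
  n1 = b.(a.b.0 + a.a.(rec X. b.b.(a.b.0 + a.a.X))) → ··b··> n2
  n2 = a.b.0 + a.a.(rec X. b.b.(a.b.0 + a.a.X)) → ··a··> n3, ··a··> n4
  n3 = a.(rec X. b.b.(a.b.0 + a.a.X)) → ··a··> n0
  n4 = b.0 → ··b··> n5
  n5 = 0 → stopped
Run σ = ⟨a⟩ on P: start {m0}
  after a @ step 1: {m1}
  ✓ P
Run σ = ⟨a⟩ on Q: start {n0}
  after a @ step 1: no successor for Q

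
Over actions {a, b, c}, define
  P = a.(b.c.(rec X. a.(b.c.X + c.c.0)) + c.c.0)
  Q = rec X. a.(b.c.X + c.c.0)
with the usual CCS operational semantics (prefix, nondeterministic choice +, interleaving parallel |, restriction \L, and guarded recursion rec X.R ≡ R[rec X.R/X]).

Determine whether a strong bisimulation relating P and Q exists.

P's transition system — 6 states:
  s0 = a.(b.c.(rec X. a.(b.c.X + c.c.0)) + c.c.0) → —a→ s1
  s1 = b.c.(rec X. a.(b.c.X + c.c.0)) + c.c.0 → —b→ s2, —c→ s3
  s2 = c.(rec X. a.(b.c.X + c.c.0)) → —c→ s4
  s3 = c.0 → —c→ s5
  s4 = rec X. a.(b.c.X + c.c.0) → —a→ s1
  s5 = 0 → deadlocked
Q's transition system — 5 states:
  t0 = rec X. a.(b.c.X + c.c.0) → —a→ t1
  t1 = b.c.(rec X. a.(b.c.X + c.c.0)) + c.c.0 → —b→ t2, —c→ t3
  t2 = c.(rec X. a.(b.c.X + c.c.0)) → —c→ t0
  t3 = c.0 → —c→ t4
  t4 = 0 → deadlocked
Partition-refinement fixed point:
  B0 = {s0, s4, t0}
  B1 = {s1, t1}
  B2 = {s3, t3}
  B3 = {s5, t4}
  B4 = {s2, t2}
s0 ∈ B0, t0 ∈ B0 → same block

bisimilar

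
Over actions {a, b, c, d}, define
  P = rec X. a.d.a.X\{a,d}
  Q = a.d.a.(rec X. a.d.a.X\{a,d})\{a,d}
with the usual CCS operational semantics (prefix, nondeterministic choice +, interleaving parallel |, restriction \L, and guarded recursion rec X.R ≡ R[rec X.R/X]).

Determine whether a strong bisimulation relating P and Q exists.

bisimilar

Reachable graph of P (4 states):
  m0 = rec X. a.d.a.X\{a,d} | -a-> m1
  m1 = d.a.(rec X. a.d.a.X\{a,d})\{a,d} | -d-> m2
  m2 = a.(rec X. a.d.a.X\{a,d})\{a,d} | -a-> m3
  m3 = (rec X. a.d.a.X\{a,d})\{a,d} | ·
Reachable graph of Q (4 states):
  n0 = a.d.a.(rec X. a.d.a.X\{a,d})\{a,d} | -a-> n1
  n1 = d.a.(rec X. a.d.a.X\{a,d})\{a,d} | -d-> n2
  n2 = a.(rec X. a.d.a.X\{a,d})\{a,d} | -a-> n3
  n3 = (rec X. a.d.a.X\{a,d})\{a,d} | ·
Partition-refinement fixed point:
  B0 = {m0, n0}
  B1 = {m1, n1}
  B2 = {m2, n2}
  B3 = {m3, n3}
m0 ∈ B0, n0 ∈ B0 → same block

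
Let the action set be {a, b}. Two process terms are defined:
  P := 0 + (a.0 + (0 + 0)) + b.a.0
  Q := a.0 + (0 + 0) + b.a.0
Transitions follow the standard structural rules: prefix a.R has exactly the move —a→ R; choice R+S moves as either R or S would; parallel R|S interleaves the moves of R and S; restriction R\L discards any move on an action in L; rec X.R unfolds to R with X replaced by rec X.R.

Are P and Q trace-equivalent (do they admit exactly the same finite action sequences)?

LTS(P): 3 reachable states
  s0 = 0 + (a.0 + (0 + 0)) + b.a.0 ⊢ ··a··> s1, ··b··> s2
  s1 = 0 ⊢ (no moves)
  s2 = a.0 ⊢ ··a··> s1
LTS(Q): 3 reachable states
  t0 = a.0 + (0 + 0) + b.a.0 ⊢ ··a··> t1, ··b··> t2
  t1 = 0 ⊢ (no moves)
  t2 = a.0 ⊢ ··a··> t1
Partition-refinement fixed point:
  B0 = {s0, t0}
  B1 = {s1, t1}
  B2 = {s2, t2}
s0 ∈ B0, t0 ∈ B0 → same block
Bisimilar ⇒ trace-equivalent.

traces(P) = traces(Q)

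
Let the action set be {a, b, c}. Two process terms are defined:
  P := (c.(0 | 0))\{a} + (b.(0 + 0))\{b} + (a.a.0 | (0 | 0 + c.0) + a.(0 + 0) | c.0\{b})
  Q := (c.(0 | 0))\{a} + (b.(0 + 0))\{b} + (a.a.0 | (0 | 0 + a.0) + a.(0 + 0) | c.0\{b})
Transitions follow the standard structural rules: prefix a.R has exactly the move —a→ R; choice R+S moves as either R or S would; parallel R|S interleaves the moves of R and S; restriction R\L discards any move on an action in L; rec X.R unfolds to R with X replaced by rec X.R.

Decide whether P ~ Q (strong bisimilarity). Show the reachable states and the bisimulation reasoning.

not bisimilar

Reachable graph of P (10 states):
  m0 = (c.(0 | 0))\{a} + (b.(0 + 0))\{b} + (a.a.0 | (0 | 0 + c.0) + a.(0 + 0) | c.0\{b}) → -a-> m1, -a-> m2, -c-> m3, -c-> m4, -c-> m5
  m1 = (0 + 0) | c.0\{b} → -c-> m6
  m2 = a.0 | (0 | 0 + c.0) → -a-> m7, -c-> m8
  m3 = (0 | 0)\{a} → stopped
  m4 = a.(0 + 0) | 0\{b} → -a-> m6
  m5 = a.a.0 | 0 → -a-> m8
  m6 = (0 + 0) | 0\{b} → stopped
  m7 = 0 | (0 | 0 + c.0) → -c-> m9
  m8 = a.0 | 0 → -a-> m9
  m9 = 0 | 0 → stopped
Reachable graph of Q (10 states):
  n0 = (c.(0 | 0))\{a} + (b.(0 + 0))\{b} + (a.a.0 | (0 | 0 + a.0) + a.(0 + 0) | c.0\{b}) → -a-> n1, -a-> n2, -a-> n3, -c-> n4, -c-> n5
  n1 = (0 + 0) | c.0\{b} → -c-> n6
  n2 = a.0 | (0 | 0 + a.0) → -a-> n7, -a-> n8
  n3 = a.a.0 | 0 → -a-> n8
  n4 = (0 | 0)\{a} → stopped
  n5 = a.(0 + 0) | 0\{b} → -a-> n6
  n6 = (0 + 0) | 0\{b} → stopped
  n7 = 0 | (0 | 0 + a.0) → -a-> n9
  n8 = a.0 | 0 → -a-> n9
  n9 = 0 | 0 → stopped
Partition-refinement fixed point:
  B0 = {m0}
  B1 = {m3, m6, m9, n4, n6, n9}
  B2 = {m5, n2, n3}
  B3 = {m4, m8, n5, n7, n8}
  B4 = {m2}
  B5 = {m1, m7, n1}
  B6 = {n0}
m0 ∈ B0, n0 ∈ B6 → different blocks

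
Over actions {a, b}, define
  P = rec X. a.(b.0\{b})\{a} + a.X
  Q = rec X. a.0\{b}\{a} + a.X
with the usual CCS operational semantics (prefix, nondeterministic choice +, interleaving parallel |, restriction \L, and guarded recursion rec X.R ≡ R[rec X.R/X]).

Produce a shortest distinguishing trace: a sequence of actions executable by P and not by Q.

ab

LTS(P): 3 reachable states
  m0 = rec X. a.(b.0\{b})\{a} + a.X → =a=> m0, =a=> m1
  m1 = (b.0\{b})\{a} → =b=> m2
  m2 = 0\{b}\{a} → ·
LTS(Q): 2 reachable states
  n0 = rec X. a.0\{b}\{a} + a.X → =a=> n0, =a=> n1
  n1 = 0\{b}\{a} → ·
Trace ⟨ab⟩ through P, begin at {m0}:
  [1] a ⇒ {m0, m1}
  [2] b ⇒ {m2}
  — P admits the full trace.
Trace ⟨ab⟩ through Q, begin at {n0}:
  [1] a ⇒ {n0, n1}
  [2] b ⇒ no successor for Q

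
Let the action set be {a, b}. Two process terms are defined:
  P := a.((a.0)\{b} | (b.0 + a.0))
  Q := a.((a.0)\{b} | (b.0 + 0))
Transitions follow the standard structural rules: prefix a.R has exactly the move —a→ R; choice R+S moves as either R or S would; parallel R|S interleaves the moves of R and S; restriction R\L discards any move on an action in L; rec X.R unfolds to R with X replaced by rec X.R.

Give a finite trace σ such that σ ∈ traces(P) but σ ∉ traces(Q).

Reachable graph of P (5 states):
  p0 = a.((a.0)\{b} | (b.0 + a.0)) ⊢ -a-> p1
  p1 = (a.0)\{b} | (b.0 + a.0) ⊢ -a-> p2, -a-> p3, -b-> p2
  p2 = (a.0)\{b} | 0 ⊢ -a-> p4
  p3 = 0\{b} | (b.0 + a.0) ⊢ -a-> p4, -b-> p4
  p4 = 0\{b} | 0 ⊢ ·
Reachable graph of Q (5 states):
  q0 = a.((a.0)\{b} | (b.0 + 0)) ⊢ -a-> q1
  q1 = (a.0)\{b} | (b.0 + 0) ⊢ -a-> q2, -b-> q3
  q2 = 0\{b} | (b.0 + 0) ⊢ -b-> q4
  q3 = (a.0)\{b} | 0 ⊢ -a-> q4
  q4 = 0\{b} | 0 ⊢ ·
Executing aaa from P (initial set {p0}):
  after a @ step 1: {p1}
  after a @ step 2: {p2, p3}
  after a @ step 3: {p4}
  ✓ P
Executing aaa from Q (initial set {q0}):
  after a @ step 1: {q1}
  after a @ step 2: {q2}
  after a @ step 3: ∅  — Q cannot continue

aaa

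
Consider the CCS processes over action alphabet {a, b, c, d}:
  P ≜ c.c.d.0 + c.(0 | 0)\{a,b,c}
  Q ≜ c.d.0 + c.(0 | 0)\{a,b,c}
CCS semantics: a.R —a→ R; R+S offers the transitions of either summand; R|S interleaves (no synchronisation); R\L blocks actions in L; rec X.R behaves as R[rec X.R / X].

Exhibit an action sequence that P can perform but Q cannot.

cc

P's transition system — 5 states:
  p0 = c.c.d.0 + c.(0 | 0)\{a,b,c} | -c-> p1, -c-> p2
  p1 = (0 | 0)\{a,b,c} | stopped
  p2 = c.d.0 | -c-> p3
  p3 = d.0 | -d-> p4
  p4 = 0 | stopped
Q's transition system — 4 states:
  q0 = c.d.0 + c.(0 | 0)\{a,b,c} | -c-> q1, -c-> q2
  q1 = (0 | 0)\{a,b,c} | stopped
  q2 = d.0 | -d-> q3
  q3 = 0 | stopped
Trace ⟨cc⟩ through P, begin at {p0}:
  [1] c ⇒ {p1, p2}
  [2] c ⇒ {p3}
  ✓ P
Trace ⟨cc⟩ through Q, begin at {q0}:
  [1] c ⇒ {q1, q2}
  [2] c ⇒ no successor for Q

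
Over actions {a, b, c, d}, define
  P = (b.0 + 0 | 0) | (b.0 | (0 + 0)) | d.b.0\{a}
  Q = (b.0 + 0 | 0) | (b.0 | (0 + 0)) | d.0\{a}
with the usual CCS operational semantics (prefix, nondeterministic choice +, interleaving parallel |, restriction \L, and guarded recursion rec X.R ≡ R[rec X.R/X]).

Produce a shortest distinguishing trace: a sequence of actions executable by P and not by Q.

bbdb

P's transition system — 12 states:
  s0 = (b.0 + 0 | 0) | (b.0 | (0 + 0)) | d.b.0\{a} ⊢ —b→ s1, —b→ s2, —d→ s3
  s1 = (b.0 + 0 | 0) | (0 | (0 + 0)) | d.b.0\{a} ⊢ —b→ s4, —d→ s5
  s2 = 0 | (b.0 | (0 + 0)) | d.b.0\{a} ⊢ —b→ s4, —d→ s6
  s3 = (b.0 + 0 | 0) | (b.0 | (0 + 0)) | b.0\{a} ⊢ —b→ s5, —b→ s6, —b→ s7
  s4 = 0 | (0 | (0 + 0)) | d.b.0\{a} ⊢ —d→ s8
  s5 = (b.0 + 0 | 0) | (0 | (0 + 0)) | b.0\{a} ⊢ —b→ s8, —b→ s9
  s6 = 0 | (b.0 | (0 + 0)) | b.0\{a} ⊢ —b→ s10, —b→ s8
  s7 = (b.0 + 0 | 0) | (b.0 | (0 + 0)) | 0\{a} ⊢ —b→ s10, —b→ s9
  s8 = 0 | (0 | (0 + 0)) | b.0\{a} ⊢ —b→ s11
  s9 = (b.0 + 0 | 0) | (0 | (0 + 0)) | 0\{a} ⊢ —b→ s11
  s10 = 0 | (b.0 | (0 + 0)) | 0\{a} ⊢ —b→ s11
  s11 = 0 | (0 | (0 + 0)) | 0\{a} ⊢ deadlocked
Q's transition system — 8 states:
  t0 = (b.0 + 0 | 0) | (b.0 | (0 + 0)) | d.0\{a} ⊢ —b→ t1, —b→ t2, —d→ t3
  t1 = (b.0 + 0 | 0) | (0 | (0 + 0)) | d.0\{a} ⊢ —b→ t4, —d→ t5
  t2 = 0 | (b.0 | (0 + 0)) | d.0\{a} ⊢ —b→ t4, —d→ t6
  t3 = (b.0 + 0 | 0) | (b.0 | (0 + 0)) | 0\{a} ⊢ —b→ t5, —b→ t6
  t4 = 0 | (0 | (0 + 0)) | d.0\{a} ⊢ —d→ t7
  t5 = (b.0 + 0 | 0) | (0 | (0 + 0)) | 0\{a} ⊢ —b→ t7
  t6 = 0 | (b.0 | (0 + 0)) | 0\{a} ⊢ —b→ t7
  t7 = 0 | (0 | (0 + 0)) | 0\{a} ⊢ deadlocked
Run σ = ⟨bbdb⟩ on P: start {s0}
  [1] b ⇒ {s1, s2}
  [2] b ⇒ {s4}
  [3] d ⇒ {s8}
  [4] b ⇒ {s11}
  P completes σ.
Run σ = ⟨bbdb⟩ on Q: start {t0}
  [1] b ⇒ {t1, t2}
  [2] b ⇒ {t4}
  [3] d ⇒ {t7}
  [4] b ⇒ no successor for Q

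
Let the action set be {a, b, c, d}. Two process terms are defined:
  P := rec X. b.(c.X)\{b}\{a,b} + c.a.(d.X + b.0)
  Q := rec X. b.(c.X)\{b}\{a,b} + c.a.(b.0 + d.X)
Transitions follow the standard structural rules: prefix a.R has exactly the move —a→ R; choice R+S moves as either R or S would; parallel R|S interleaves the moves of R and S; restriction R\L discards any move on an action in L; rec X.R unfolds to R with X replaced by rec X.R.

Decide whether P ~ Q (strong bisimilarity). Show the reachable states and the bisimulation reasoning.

P's transition system — 7 states:
  m0 = rec X. b.(c.X)\{b}\{a,b} + c.a.(d.X + b.0) → —b→ m1, —c→ m2
  m1 = (c.(rec X. b.(c.X)\{b}\{a,b} + c.a.(d.X + b.0)))\{b}\{a,b} → —c→ m3
  m2 = a.(d.(rec X. b.(c.X)\{b}\{a,b} + c.a.(d.X + b.0)) + b.0) → —a→ m4
  m3 = (rec X. b.(c.X)\{b}\{a,b} + c.a.(d.X + b.0))\{b}\{a,b} → —c→ m5
  m4 = d.(rec X. b.(c.X)\{b}\{a,b} + c.a.(d.X + b.0)) + b.0 → —b→ m6, —d→ m0
  m5 = (a.(d.(rec X. b.(c.X)\{b}\{a,b} + c.a.(d.X + b.0)) + b.0))\{b}\{a,b} → stopped
  m6 = 0 → stopped
Q's transition system — 7 states:
  n0 = rec X. b.(c.X)\{b}\{a,b} + c.a.(b.0 + d.X) → —b→ n1, —c→ n2
  n1 = (c.(rec X. b.(c.X)\{b}\{a,b} + c.a.(b.0 + d.X)))\{b}\{a,b} → —c→ n3
  n2 = a.(b.0 + d.(rec X. b.(c.X)\{b}\{a,b} + c.a.(b.0 + d.X))) → —a→ n4
  n3 = (rec X. b.(c.X)\{b}\{a,b} + c.a.(b.0 + d.X))\{b}\{a,b} → —c→ n5
  n4 = b.0 + d.(rec X. b.(c.X)\{b}\{a,b} + c.a.(b.0 + d.X)) → —b→ n6, —d→ n0
  n5 = (a.(b.0 + d.(rec X. b.(c.X)\{b}\{a,b} + c.a.(b.0 + d.X))))\{b}\{a,b} → stopped
  n6 = 0 → stopped
Partition-refinement fixed point:
  B0 = {m0, n0}
  B1 = {m1, n1}
  B2 = {m3, n3}
  B3 = {m5, m6, n5, n6}
  B4 = {m2, n2}
  B5 = {m4, n4}
m0 ∈ B0, n0 ∈ B0 → same block

YES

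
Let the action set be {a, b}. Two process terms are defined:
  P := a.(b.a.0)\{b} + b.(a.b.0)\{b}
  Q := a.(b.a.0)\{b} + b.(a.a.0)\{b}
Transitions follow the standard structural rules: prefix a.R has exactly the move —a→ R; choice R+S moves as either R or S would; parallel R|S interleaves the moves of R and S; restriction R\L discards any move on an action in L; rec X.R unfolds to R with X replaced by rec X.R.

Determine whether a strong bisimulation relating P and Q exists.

LTS(P): 4 reachable states
  s0 = a.(b.a.0)\{b} + b.(a.b.0)\{b} has moves =a=> s1, =b=> s2
  s1 = (b.a.0)\{b} has moves stopped
  s2 = (a.b.0)\{b} has moves =a=> s3
  s3 = (b.0)\{b} has moves stopped
LTS(Q): 5 reachable states
  t0 = a.(b.a.0)\{b} + b.(a.a.0)\{b} has moves =a=> t1, =b=> t2
  t1 = (b.a.0)\{b} has moves stopped
  t2 = (a.a.0)\{b} has moves =a=> t3
  t3 = (a.0)\{b} has moves =a=> t4
  t4 = 0\{b} has moves stopped
Bisimilarity quotient blocks:
  B0 = {s0}
  B1 = {s1, s3, t1, t4}
  B2 = {s2, t3}
  B3 = {t0}
  B4 = {t2}
s0 ∈ B0, t0 ∈ B3 → different blocks

not bisimilar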